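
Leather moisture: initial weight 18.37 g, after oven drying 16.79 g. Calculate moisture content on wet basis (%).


Moisture = 18.37 - 16.79 = 1.58 g
MC = 1.58 / 18.37 x 100 = 8.6%


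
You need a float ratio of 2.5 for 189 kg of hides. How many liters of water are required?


Water = hide weight x target ratio
Water = 189 x 2.5 = 472.5 L


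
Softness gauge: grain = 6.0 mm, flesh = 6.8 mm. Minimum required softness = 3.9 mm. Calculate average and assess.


Average softness = 6.40 mm
Meets requirement: Yes

Average = (6.0 + 6.8) / 2 = 6.40 mm
Minimum = 3.9 mm
Meets requirement: Yes


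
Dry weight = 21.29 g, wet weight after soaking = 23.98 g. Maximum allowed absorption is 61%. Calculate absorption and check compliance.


Absorption = 12.6%
Compliant: Yes

WA = (23.98 - 21.29) / 21.29 x 100 = 12.6%
Maximum allowed: 61%
Compliant: Yes


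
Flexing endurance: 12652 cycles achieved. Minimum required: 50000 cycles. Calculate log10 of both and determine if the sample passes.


Achieved: log10 = 4.10
Required: log10 = 4.70
Passes: No

log10(12652) = 4.10
log10(50000) = 4.70
Passes: No


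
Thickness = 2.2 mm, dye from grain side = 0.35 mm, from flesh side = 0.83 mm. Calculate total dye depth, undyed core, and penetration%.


Total dyed = 0.35 + 0.83 = 1.18 mm
Undyed core = 2.2 - 1.18 = 1.02 mm
Penetration = 1.18 / 2.2 x 100 = 53.6%


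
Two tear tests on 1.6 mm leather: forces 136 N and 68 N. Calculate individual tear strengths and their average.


Tear 1 = 136 / 1.6 = 85.0 N/mm
Tear 2 = 68 / 1.6 = 42.5 N/mm
Average = (85.0 + 42.5) / 2 = 63.8 N/mm


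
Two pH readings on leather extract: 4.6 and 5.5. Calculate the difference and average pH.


Difference = 0.9
Average pH = 5.05

Difference = |4.6 - 5.5| = 0.9
Average = (4.6 + 5.5) / 2 = 5.05


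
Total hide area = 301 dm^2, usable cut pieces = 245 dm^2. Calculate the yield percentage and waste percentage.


Yield = 81.4%
Waste = 18.6%

Yield = 245 / 301 x 100 = 81.4%
Waste = 301 - 245 = 56 dm^2
Waste% = 100 - 81.4 = 18.6%


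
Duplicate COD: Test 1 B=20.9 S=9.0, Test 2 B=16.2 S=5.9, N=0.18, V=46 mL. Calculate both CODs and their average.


COD1 = (20.9 - 9.0) x 0.18 x 8000 / 46 = 372.5 mg/L
COD2 = (16.2 - 5.9) x 0.18 x 8000 / 46 = 322.4 mg/L
Average = (372.5 + 322.4) / 2 = 347.5 mg/L


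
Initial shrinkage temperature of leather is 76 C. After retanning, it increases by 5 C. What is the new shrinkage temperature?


81 C


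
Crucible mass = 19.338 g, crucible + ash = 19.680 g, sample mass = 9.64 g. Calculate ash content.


Ash mass = 0.342 g
Ash content = 3.55%

Ash mass = 19.680 - 19.338 = 0.342 g
Ash% = 0.342 / 9.64 x 100 = 3.55%


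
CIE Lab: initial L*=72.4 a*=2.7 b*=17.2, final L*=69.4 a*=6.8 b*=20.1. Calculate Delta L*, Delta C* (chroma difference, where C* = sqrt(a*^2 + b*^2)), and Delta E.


Delta L* = -3.0
Delta C* = 3.81
Delta E = 5.85

Delta L* = 69.4 - 72.4 = -3.0
C1* = sqrt((2.7)^2 + (17.2)^2) = 17.411
C2* = sqrt((6.8)^2 + (20.1)^2) = 21.219
Delta C* = 21.219 - 17.411 = 3.81
Delta E = sqrt((-3.0)^2 + (4.1)^2 + (2.9)^2) = 5.85


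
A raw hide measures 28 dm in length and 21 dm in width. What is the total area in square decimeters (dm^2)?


588 dm^2

Area = length x width
Area = 28 x 21 = 588 dm^2


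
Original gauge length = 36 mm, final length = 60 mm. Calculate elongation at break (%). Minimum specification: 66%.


Extension = 60 - 36 = 24 mm
Elongation = 24 / 36 x 100 = 66.7%
Minimum required: 66%
Meets specification: Yes


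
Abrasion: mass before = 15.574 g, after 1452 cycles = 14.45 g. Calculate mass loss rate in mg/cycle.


Mass loss = 15.574 - 14.45 = 1.124 g
Rate = 1.124 / 1452 x 1000 = 0.774 mg/cycle


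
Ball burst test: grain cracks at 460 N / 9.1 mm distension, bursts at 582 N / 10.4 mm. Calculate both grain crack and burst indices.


Crack index = 460 / 9.1 = 50.5 N/mm
Burst index = 582 / 10.4 = 56.0 N/mm


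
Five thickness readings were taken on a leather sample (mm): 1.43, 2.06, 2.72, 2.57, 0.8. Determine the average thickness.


Sum = 1.43 + 2.06 + 2.72 + 2.57 + 0.8 = 9.58
Average = 9.58 / 5 = 1.92 mm


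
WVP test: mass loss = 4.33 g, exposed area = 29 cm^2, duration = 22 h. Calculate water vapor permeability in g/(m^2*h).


67.87 g/(m^2*h)

WVP = mass_loss / (area x time) x 10000
WVP = 4.33 / (29 x 22) x 10000
WVP = 4.33 / 638 x 10000 = 67.87 g/(m^2*h)


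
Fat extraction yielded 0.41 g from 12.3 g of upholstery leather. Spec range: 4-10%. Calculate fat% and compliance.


Fat content = 3.3%
Compliant: No

Fat% = 0.41 / 12.3 x 100 = 3.3%
Spec range: 4-10%
Compliant: No


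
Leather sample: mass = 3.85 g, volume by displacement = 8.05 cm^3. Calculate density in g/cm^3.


0.478 g/cm^3


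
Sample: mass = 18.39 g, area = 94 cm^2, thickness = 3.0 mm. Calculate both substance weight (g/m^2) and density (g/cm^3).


SW = 18.39 / 94 x 10000 = 1956.4 g/m^2
Volume = 94 x 3.0 / 10 = 28.20 cm^3
Density = 18.39 / 28.20 = 0.652 g/cm^3


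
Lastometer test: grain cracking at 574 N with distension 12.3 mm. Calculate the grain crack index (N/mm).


46.7 N/mm


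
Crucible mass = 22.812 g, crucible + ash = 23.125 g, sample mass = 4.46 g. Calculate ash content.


Ash mass = 0.313 g
Ash content = 7.02%

Ash mass = 23.125 - 22.812 = 0.313 g
Ash% = 0.313 / 4.46 x 100 = 7.02%


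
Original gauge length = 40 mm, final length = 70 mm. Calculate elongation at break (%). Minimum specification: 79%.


Extension = 70 - 40 = 30 mm
Elongation = 30 / 40 x 100 = 75.0%
Minimum required: 79%
Meets specification: No


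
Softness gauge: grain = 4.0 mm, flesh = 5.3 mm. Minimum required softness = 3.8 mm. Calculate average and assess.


Average = (4.0 + 5.3) / 2 = 4.65 mm
Minimum = 3.8 mm
Meets requirement: Yes


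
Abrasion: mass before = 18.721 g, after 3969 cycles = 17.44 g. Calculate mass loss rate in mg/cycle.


0.323 mg/cycle


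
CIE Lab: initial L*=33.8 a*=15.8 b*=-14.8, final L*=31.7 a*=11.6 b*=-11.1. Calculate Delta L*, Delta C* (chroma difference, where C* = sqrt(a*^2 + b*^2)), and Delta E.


Delta L* = -2.1
Delta C* = -5.59
Delta E = 5.98


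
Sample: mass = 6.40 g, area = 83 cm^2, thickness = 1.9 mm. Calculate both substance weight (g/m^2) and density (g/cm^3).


SW = 6.40 / 83 x 10000 = 771.1 g/m^2
Volume = 83 x 1.9 / 10 = 15.77 cm^3
Density = 6.40 / 15.77 = 0.406 g/cm^3


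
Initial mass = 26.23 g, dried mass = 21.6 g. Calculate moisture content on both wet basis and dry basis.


Moisture lost = 26.23 - 21.6 = 4.63 g
Wet basis MC = 4.63 / 26.23 x 100 = 17.7%
Dry basis MC = 4.63 / 21.6 x 100 = 21.4%


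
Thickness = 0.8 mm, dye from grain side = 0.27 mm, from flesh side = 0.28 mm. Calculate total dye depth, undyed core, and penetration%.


Total dyed = 0.55 mm
Undyed core = 0.25 mm
Penetration = 68.8%

Total dyed = 0.27 + 0.28 = 0.55 mm
Undyed core = 0.8 - 0.55 = 0.25 mm
Penetration = 0.55 / 0.8 x 100 = 68.8%


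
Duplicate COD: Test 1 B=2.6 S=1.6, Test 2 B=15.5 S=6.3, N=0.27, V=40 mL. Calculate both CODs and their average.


COD1 = (2.6 - 1.6) x 0.27 x 8000 / 40 = 54.0 mg/L
COD2 = (15.5 - 6.3) x 0.27 x 8000 / 40 = 496.8 mg/L
Average = (54.0 + 496.8) / 2 = 275.4 mg/L


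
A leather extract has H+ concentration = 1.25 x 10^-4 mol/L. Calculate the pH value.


pH = -log10[H+]
pH = -log10(1.25 x 10^-4) = 3.90


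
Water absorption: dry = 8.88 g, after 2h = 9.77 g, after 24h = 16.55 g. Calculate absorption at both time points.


WA (2h) = (9.77 - 8.88) / 8.88 x 100 = 10.0%
WA (24h) = (16.55 - 8.88) / 8.88 x 100 = 86.4%


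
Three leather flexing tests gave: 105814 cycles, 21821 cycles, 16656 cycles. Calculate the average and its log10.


Average = (105814 + 21821 + 16656) / 3 = 48097 cycles
log10(48097) = 4.68


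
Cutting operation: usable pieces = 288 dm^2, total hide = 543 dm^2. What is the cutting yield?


Yield = usable / total x 100
Yield = 288 / 543 x 100 = 53.0%


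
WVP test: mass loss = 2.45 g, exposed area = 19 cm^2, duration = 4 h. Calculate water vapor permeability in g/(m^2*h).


WVP = mass_loss / (area x time) x 10000
WVP = 2.45 / (19 x 4) x 10000
WVP = 2.45 / 76 x 10000 = 322.37 g/(m^2*h)


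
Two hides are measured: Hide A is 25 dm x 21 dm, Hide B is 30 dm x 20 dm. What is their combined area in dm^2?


Hide A area = 25 x 21 = 525 dm^2
Hide B area = 30 x 20 = 600 dm^2
Total = 525 + 600 = 1125 dm^2


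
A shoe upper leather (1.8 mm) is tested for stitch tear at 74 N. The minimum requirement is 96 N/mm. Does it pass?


STS = 41.1 N/mm
Passes: No

STS = 74 / 1.8 = 41.1 N/mm
Minimum required: 96 N/mm
Passes: No


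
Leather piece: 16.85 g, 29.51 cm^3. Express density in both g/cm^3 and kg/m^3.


0.571 g/cm^3
571 kg/m^3

Density = 16.85 / 29.51 = 0.571 g/cm^3
Convert: 0.571 x 1000 = 571 kg/m^3


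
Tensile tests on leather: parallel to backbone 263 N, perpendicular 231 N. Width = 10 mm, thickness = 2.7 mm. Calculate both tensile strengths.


Area = 10 x 2.7 = 27.0 mm^2
TS (parallel) = 263 / 27.0 = 9.74 N/mm^2
TS (perpendicular) = 231 / 27.0 = 8.56 N/mm^2


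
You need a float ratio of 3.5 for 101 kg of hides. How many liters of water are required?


Water = hide weight x target ratio
Water = 101 x 3.5 = 353.5 L


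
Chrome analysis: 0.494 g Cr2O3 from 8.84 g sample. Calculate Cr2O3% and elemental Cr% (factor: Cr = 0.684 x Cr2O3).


Cr2O3% = 0.494 / 8.84 x 100 = 5.59%
Cr% = 5.59 x 0.684 = 3.82%


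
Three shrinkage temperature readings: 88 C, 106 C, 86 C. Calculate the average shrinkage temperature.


93.3 C

Average = (88 + 106 + 86) / 3
Average = 280 / 3 = 93.3 C


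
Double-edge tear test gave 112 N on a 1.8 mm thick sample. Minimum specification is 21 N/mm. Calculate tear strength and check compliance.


Tear strength = 62.2 N/mm
Compliant: Yes

Tear strength = 112 / 1.8 = 62.2 N/mm
Required minimum = 21 N/mm
Compliant: Yes


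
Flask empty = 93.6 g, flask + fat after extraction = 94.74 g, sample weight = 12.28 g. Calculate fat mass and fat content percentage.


Fat mass = 1.14 g
Fat content = 9.3%


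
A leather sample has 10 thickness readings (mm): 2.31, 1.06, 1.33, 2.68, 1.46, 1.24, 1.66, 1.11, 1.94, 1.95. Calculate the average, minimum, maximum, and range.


Sum = 16.74
Average = 16.74 / 10 = 1.67 mm
Minimum = 1.06 mm
Maximum = 2.68 mm
Range = 2.68 - 1.06 = 1.62 mm


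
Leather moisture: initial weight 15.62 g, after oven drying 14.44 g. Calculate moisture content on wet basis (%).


Moisture = 15.62 - 14.44 = 1.18 g
MC = 1.18 / 15.62 x 100 = 7.6%


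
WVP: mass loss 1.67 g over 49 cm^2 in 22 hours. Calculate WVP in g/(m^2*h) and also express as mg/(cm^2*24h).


WVP = 15.49 g/(m^2*h)
Daily rate = 37.18 mg/(cm^2*24h)


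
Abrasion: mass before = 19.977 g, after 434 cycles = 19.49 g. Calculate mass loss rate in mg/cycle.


1.122 mg/cycle

Mass loss = 19.977 - 19.49 = 0.487 g
Rate = 0.487 / 434 x 1000 = 1.122 mg/cycle


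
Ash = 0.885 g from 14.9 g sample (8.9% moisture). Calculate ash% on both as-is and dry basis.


As-is ash% = 0.885 / 14.9 x 100 = 5.94%
Dry mass = 14.9 x (100 - 8.9) / 100 = 13.5739 g
Dry-basis ash% = 0.885 / 13.5739 x 100 = 6.52%


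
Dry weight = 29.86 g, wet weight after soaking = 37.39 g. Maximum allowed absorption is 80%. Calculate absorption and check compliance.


Absorption = 25.2%
Compliant: Yes

WA = (37.39 - 29.86) / 29.86 x 100 = 25.2%
Maximum allowed: 80%
Compliant: Yes


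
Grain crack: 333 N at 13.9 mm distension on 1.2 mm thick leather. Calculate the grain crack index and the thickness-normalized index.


Crack index = 333 / 13.9 = 24.0 N/mm
Normalized = 24.0 / 1.2 = 20.0 N/mm per mm


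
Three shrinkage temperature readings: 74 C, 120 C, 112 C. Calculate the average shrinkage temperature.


Average = (74 + 120 + 112) / 3
Average = 306 / 3 = 102.0 C


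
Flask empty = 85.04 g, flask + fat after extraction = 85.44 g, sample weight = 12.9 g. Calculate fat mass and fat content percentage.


Fat mass = 85.44 - 85.04 = 0.40 g
Fat% = 0.40 / 12.9 x 100 = 3.1%


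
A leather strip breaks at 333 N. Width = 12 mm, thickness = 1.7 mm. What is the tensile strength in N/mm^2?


16.32 N/mm^2


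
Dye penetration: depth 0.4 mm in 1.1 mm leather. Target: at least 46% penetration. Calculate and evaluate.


Penetration = 36.4%
Meets target: No


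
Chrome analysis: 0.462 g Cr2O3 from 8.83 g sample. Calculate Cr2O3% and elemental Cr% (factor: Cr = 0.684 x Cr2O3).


Cr2O3% = 0.462 / 8.83 x 100 = 5.23%
Cr% = 5.23 x 0.684 = 3.58%


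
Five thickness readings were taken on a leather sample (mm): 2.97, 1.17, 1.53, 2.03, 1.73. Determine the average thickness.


1.89 mm

Sum = 2.97 + 1.17 + 1.53 + 2.03 + 1.73 = 9.43
Average = 9.43 / 5 = 1.89 mm


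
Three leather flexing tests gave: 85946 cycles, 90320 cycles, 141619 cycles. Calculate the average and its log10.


Average = (85946 + 90320 + 141619) / 3 = 105962 cycles
log10(105962) = 5.03


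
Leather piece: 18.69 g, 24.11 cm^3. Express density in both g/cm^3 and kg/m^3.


0.775 g/cm^3
775 kg/m^3

Density = 18.69 / 24.11 = 0.775 g/cm^3
Convert: 0.775 x 1000 = 775 kg/m^3


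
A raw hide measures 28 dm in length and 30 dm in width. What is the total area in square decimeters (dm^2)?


Area = length x width
Area = 28 x 30 = 840 dm^2


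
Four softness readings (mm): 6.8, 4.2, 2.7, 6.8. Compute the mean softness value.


5.13 mm

Sum = 6.8 + 4.2 + 2.7 + 6.8
Mean = 20.5 / 4 = 5.13 mm


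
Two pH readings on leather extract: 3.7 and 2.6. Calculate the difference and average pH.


Difference = |3.7 - 2.6| = 1.1
Average = (3.7 + 2.6) / 2 = 3.15


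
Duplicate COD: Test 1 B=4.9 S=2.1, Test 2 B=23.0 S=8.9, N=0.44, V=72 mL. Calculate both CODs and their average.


COD1 = 136.9 mg/L
COD2 = 689.3 mg/L
Average = 413.1 mg/L


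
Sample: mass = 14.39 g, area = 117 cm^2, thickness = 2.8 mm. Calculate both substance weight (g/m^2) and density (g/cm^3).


SW = 14.39 / 117 x 10000 = 1229.9 g/m^2
Volume = 117 x 2.8 / 10 = 32.76 cm^3
Density = 14.39 / 32.76 = 0.439 g/cm^3


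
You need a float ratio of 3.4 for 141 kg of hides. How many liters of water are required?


Water = hide weight x target ratio
Water = 141 x 3.4 = 479.4 L


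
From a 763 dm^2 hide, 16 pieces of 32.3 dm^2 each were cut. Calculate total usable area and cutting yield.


Usable area = 516.8 dm^2
Yield = 67.7%


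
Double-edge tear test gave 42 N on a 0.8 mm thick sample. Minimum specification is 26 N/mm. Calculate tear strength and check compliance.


Tear strength = 42 / 0.8 = 52.5 N/mm
Required minimum = 26 N/mm
Compliant: Yes


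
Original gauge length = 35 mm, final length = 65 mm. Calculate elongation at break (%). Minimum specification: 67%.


Extension = 65 - 35 = 30 mm
Elongation = 30 / 35 x 100 = 85.7%
Minimum required: 67%
Meets specification: Yes


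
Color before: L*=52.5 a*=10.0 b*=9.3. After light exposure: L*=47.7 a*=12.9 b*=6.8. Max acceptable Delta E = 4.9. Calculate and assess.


dL = -4.8, da = 2.9, db = -2.5
dE = sqrt((-4.8)^2 + (2.9)^2 + (-2.5)^2) = 6.14
Max = 4.9
Passes: No


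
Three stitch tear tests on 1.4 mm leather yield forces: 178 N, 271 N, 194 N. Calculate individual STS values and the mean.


STS1 = 178 / 1.4 = 127.1 N/mm
STS2 = 271 / 1.4 = 193.6 N/mm
STS3 = 194 / 1.4 = 138.6 N/mm
Mean = (127.1 + 193.6 + 138.6) / 3 = 153.1 N/mm


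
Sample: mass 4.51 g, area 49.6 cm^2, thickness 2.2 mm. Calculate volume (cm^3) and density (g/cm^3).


Thickness in cm = 2.2 / 10 = 0.22 cm
Volume = 49.6 x 0.22 = 10.912 cm^3
Density = 4.51 / 10.912 = 0.413 g/cm^3


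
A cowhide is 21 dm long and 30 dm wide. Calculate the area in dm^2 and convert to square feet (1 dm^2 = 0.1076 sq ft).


Area = 21 x 30 = 630 dm^2
Conversion: 630 x 0.1076 = 67.79 sq ft


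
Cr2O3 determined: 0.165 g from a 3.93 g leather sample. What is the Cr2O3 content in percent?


4.20%

Cr2O3% = 0.165 / 3.93 x 100
Cr2O3% = 4.20%


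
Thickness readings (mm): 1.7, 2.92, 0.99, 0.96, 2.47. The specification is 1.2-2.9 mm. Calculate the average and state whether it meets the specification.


Average = 1.81 mm
Within specification: Yes

Sum = 9.04
Average = 9.04 / 5 = 1.81 mm
Specification range: 1.2 to 2.9 mm
Within spec: Yes


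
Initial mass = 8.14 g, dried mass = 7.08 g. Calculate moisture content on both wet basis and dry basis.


Wet basis = 13.0%
Dry basis = 15.0%

Moisture lost = 8.14 - 7.08 = 1.06 g
Wet basis MC = 1.06 / 8.14 x 100 = 13.0%
Dry basis MC = 1.06 / 7.08 x 100 = 15.0%


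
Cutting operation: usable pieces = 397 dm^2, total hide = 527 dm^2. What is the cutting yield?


Yield = usable / total x 100
Yield = 397 / 527 x 100 = 75.3%


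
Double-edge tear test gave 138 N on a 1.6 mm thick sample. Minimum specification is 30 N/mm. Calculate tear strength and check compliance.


Tear strength = 138 / 1.6 = 86.3 N/mm
Required minimum = 30 N/mm
Compliant: Yes


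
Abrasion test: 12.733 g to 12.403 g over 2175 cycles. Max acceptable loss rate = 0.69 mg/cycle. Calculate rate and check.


Rate = 0.152 mg/cycle
Passes: Yes


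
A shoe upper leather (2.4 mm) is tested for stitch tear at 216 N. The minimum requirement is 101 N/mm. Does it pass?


STS = 90.0 N/mm
Passes: No

STS = 216 / 2.4 = 90.0 N/mm
Minimum required: 101 N/mm
Passes: No


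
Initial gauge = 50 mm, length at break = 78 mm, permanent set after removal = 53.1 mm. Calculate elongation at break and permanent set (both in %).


Elongation at break = 56.0%
Permanent set = 6.2%

Elongation at break = (78 - 50) / 50 x 100 = 56.0%
Permanent set = (53.1 - 50) / 50 x 100 = 6.2%


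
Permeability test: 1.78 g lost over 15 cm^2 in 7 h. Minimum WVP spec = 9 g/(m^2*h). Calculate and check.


WVP = 169.52 g/(m^2*h)
Meets specification: Yes


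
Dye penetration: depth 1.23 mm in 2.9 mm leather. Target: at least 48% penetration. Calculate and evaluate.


Penetration = 1.23 / 2.9 x 100 = 42.4%
Target: 48%
Meets target: No


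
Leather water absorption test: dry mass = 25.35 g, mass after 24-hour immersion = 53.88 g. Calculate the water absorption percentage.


Water absorbed = 53.88 - 25.35 = 28.53 g
WA% = 28.53 / 25.35 x 100 = 112.5%


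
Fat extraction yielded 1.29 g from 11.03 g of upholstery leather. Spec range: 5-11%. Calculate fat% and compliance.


Fat content = 11.7%
Compliant: No


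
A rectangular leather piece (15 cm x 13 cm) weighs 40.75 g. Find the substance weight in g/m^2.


Area = 15 x 13 = 195 cm^2
SW = 40.75 / 195 x 10000 = 2089.7 g/m^2


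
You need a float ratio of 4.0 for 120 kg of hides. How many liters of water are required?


480.0 L

Water = hide weight x target ratio
Water = 120 x 4.0 = 480.0 L


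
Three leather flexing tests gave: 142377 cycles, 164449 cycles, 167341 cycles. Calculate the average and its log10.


Average = (142377 + 164449 + 167341) / 3 = 158056 cycles
log10(158056) = 5.20


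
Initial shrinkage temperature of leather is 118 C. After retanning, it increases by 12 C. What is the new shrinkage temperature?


New Ts = 118 + 12 = 130 C


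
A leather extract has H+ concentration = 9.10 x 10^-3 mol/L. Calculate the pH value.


pH = -log10[H+]
pH = -log10(9.10 x 10^-3) = 2.04


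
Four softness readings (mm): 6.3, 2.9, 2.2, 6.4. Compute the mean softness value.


4.45 mm


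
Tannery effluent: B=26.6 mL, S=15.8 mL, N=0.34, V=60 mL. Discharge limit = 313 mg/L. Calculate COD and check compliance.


COD = 489.6 mg/L
Compliant: No


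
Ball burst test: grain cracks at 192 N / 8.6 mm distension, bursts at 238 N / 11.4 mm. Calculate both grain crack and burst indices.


Crack index = 22.3 N/mm
Burst index = 20.9 N/mm

Crack index = 192 / 8.6 = 22.3 N/mm
Burst index = 238 / 11.4 = 20.9 N/mm


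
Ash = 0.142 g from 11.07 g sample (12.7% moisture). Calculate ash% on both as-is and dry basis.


As-is ash = 1.28%
Dry-basis ash = 1.47%

As-is ash% = 0.142 / 11.07 x 100 = 1.28%
Dry mass = 11.07 x (100 - 12.7) / 100 = 9.66411 g
Dry-basis ash% = 0.142 / 9.66411 x 100 = 1.47%


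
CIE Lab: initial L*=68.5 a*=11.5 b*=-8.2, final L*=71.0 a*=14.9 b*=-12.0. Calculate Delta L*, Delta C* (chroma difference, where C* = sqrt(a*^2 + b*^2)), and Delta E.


Delta L* = 2.5
Delta C* = 5.01
Delta E = 5.68

Delta L* = 71.0 - 68.5 = 2.5
C1* = sqrt((11.5)^2 + (-8.2)^2) = 14.124
C2* = sqrt((14.9)^2 + (-12.0)^2) = 19.131
Delta C* = 19.131 - 14.124 = 5.01
Delta E = sqrt((2.5)^2 + (3.4)^2 + (-3.8)^2) = 5.68


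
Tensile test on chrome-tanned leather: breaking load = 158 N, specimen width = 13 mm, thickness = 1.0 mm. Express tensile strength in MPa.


12.15 MPa


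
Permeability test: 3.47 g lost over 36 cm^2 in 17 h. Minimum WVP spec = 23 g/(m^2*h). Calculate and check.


WVP = 3.47 / (36 x 17) x 10000 = 56.70 g/(m^2*h)
Minimum: 23 g/(m^2*h)
Meets spec: Yes


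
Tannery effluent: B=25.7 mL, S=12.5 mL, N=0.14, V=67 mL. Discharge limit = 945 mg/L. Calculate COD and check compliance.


COD = 220.7 mg/L
Compliant: Yes


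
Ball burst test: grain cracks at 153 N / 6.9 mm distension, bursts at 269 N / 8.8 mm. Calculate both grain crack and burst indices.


Crack index = 153 / 6.9 = 22.2 N/mm
Burst index = 269 / 8.8 = 30.6 N/mm


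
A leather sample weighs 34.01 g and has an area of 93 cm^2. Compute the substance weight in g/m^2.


3657.0 g/m^2

Substance weight = mass / area x 10000
SW = 34.01 / 93 x 10000
SW = 3657.0 g/m^2


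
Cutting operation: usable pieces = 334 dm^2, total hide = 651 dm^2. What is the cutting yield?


Yield = usable / total x 100
Yield = 334 / 651 x 100 = 51.3%


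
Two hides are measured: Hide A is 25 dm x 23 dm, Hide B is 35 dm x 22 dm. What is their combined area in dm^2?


1345 dm^2

Hide A area = 25 x 23 = 575 dm^2
Hide B area = 35 x 22 = 770 dm^2
Total = 575 + 770 = 1345 dm^2


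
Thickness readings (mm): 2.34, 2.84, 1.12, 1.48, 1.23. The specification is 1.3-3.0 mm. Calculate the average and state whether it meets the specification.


Average = 1.80 mm
Within specification: Yes

Sum = 9.01
Average = 9.01 / 5 = 1.80 mm
Specification range: 1.3 to 3.0 mm
Within spec: Yes


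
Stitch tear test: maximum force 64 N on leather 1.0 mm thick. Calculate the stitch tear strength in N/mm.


Stitch tear strength = force / thickness
STS = 64 / 1.0 = 64.0 N/mm


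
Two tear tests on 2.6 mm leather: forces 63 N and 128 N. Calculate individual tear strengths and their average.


Tear 1 = 63 / 2.6 = 24.2 N/mm
Tear 2 = 128 / 2.6 = 49.2 N/mm
Average = (24.2 + 49.2) / 2 = 36.7 N/mm


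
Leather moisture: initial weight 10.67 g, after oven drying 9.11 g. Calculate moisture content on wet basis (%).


14.6%

Moisture = 10.67 - 9.11 = 1.56 g
MC = 1.56 / 10.67 x 100 = 14.6%


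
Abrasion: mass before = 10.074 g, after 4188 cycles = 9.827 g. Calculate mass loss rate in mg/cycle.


0.059 mg/cycle

Mass loss = 10.074 - 9.827 = 0.247 g
Rate = 0.247 / 4188 x 1000 = 0.059 mg/cycle


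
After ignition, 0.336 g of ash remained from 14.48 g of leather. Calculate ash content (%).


Ash% = 0.336 / 14.48 x 100
Ash% = 2.32%


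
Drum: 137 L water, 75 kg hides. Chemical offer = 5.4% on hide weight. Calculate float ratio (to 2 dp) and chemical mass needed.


Float ratio = 137 / 75 = 1.83
Chemical = 75 x 5.4 / 100 = 4.05 kg


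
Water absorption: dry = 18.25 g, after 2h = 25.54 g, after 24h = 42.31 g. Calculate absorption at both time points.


2h absorption = 39.9%
24h absorption = 131.8%

WA (2h) = (25.54 - 18.25) / 18.25 x 100 = 39.9%
WA (24h) = (42.31 - 18.25) / 18.25 x 100 = 131.8%


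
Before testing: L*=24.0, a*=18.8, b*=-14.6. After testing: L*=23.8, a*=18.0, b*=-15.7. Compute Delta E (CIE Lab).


dL = 23.8 - 24.0 = -0.2
da = 18.0 - 18.8 = -0.8
db = -15.7 - (-14.6) = -1.1
dE = sqrt((-0.2)^2 + (-0.8)^2 + (-1.1)^2) = 1.37


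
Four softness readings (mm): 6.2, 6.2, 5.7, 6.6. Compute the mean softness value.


Sum = 6.2 + 6.2 + 5.7 + 6.6
Mean = 24.7 / 4 = 6.18 mm


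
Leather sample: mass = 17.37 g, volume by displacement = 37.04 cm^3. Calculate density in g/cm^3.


Density = mass / volume
Density = 17.37 / 37.04 = 0.469 g/cm^3


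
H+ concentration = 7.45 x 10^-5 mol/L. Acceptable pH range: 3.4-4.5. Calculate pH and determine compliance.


pH = -log10(7.45 x 10^-5) = 4.13
Range: 3.4 to 4.5
Compliant: Yes


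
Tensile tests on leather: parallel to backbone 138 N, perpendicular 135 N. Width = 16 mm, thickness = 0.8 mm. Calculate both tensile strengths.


Area = 16 x 0.8 = 12.8 mm^2
TS (parallel) = 138 / 12.8 = 10.78 N/mm^2
TS (perpendicular) = 135 / 12.8 = 10.55 N/mm^2


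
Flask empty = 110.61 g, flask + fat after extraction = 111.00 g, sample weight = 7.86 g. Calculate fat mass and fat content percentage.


Fat mass = 0.39 g
Fat content = 5.0%

Fat mass = 111.00 - 110.61 = 0.39 g
Fat% = 0.39 / 7.86 x 100 = 5.0%


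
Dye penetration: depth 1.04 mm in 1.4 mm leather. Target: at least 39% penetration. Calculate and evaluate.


Penetration = 1.04 / 1.4 x 100 = 74.3%
Target: 39%
Meets target: Yes


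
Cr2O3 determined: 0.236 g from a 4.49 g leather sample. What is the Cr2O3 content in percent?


Cr2O3% = 0.236 / 4.49 x 100
Cr2O3% = 5.26%


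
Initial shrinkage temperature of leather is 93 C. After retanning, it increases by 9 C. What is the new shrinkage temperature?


102 C

New Ts = 93 + 9 = 102 C


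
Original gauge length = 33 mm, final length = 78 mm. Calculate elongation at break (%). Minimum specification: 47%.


Extension = 78 - 33 = 45 mm
Elongation = 45 / 33 x 100 = 136.4%
Minimum required: 47%
Meets specification: Yes


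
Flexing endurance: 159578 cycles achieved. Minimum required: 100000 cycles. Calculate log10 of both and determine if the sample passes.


Achieved: log10 = 5.20
Required: log10 = 5.00
Passes: Yes

log10(159578) = 5.20
log10(100000) = 5.00
Passes: Yes


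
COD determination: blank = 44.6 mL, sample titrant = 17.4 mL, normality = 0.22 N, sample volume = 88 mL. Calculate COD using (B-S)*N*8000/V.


COD = (44.6 - 17.4) x 0.22 x 8000 / 88
COD = 27.2 x 0.22 x 8000 / 88
COD = 544.0 mg/L


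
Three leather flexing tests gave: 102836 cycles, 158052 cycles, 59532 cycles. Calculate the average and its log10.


Average = (102836 + 158052 + 59532) / 3 = 106807 cycles
log10(106807) = 5.03


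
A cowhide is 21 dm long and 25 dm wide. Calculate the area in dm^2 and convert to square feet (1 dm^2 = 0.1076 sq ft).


525 dm^2
56.49 sq ft

Area = 21 x 25 = 525 dm^2
Conversion: 525 x 0.1076 = 56.49 sq ft


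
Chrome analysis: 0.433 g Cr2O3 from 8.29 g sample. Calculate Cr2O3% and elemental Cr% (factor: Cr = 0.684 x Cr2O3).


Cr2O3 = 5.22%
Cr = 3.57%

Cr2O3% = 0.433 / 8.29 x 100 = 5.22%
Cr% = 5.22 x 0.684 = 3.57%


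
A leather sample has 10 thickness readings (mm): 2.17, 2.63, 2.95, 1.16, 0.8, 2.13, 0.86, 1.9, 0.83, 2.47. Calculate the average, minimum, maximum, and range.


Sum = 17.90
Average = 17.90 / 10 = 1.79 mm
Minimum = 0.8 mm
Maximum = 2.95 mm
Range = 2.95 - 0.8 = 2.15 mm


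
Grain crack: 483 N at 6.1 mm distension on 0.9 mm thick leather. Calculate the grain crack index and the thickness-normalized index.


Crack index = 79.2 N/mm
Normalized index = 88.0 N/mm per mm


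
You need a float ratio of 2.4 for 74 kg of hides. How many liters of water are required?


177.6 L

Water = hide weight x target ratio
Water = 74 x 2.4 = 177.6 L


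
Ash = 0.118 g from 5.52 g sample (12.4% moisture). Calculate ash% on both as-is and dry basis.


As-is ash = 2.14%
Dry-basis ash = 2.44%


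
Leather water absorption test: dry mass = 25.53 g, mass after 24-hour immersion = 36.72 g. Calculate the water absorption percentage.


Water absorbed = 36.72 - 25.53 = 11.19 g
WA% = 11.19 / 25.53 x 100 = 43.8%


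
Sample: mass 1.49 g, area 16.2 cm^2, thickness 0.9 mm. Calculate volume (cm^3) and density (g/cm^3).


Thickness in cm = 0.9 / 10 = 0.09 cm
Volume = 16.2 x 0.09 = 1.458 cm^3
Density = 1.49 / 1.458 = 1.022 g/cm^3


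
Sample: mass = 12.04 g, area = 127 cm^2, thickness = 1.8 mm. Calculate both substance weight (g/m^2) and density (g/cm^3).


Substance weight = 948.0 g/m^2
Density = 0.527 g/cm^3


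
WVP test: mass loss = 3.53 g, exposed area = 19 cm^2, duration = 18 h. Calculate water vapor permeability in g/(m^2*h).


WVP = mass_loss / (area x time) x 10000
WVP = 3.53 / (19 x 18) x 10000
WVP = 3.53 / 342 x 10000 = 103.22 g/(m^2*h)


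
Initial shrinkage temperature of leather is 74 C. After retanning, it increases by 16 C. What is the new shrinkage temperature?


90 C

New Ts = 74 + 16 = 90 C


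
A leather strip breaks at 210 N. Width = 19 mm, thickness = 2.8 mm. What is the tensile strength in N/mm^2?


Cross-sectional area = 19 x 2.8 = 53.2 mm^2
Tensile strength = 210 / 53.2 = 3.95 N/mm^2


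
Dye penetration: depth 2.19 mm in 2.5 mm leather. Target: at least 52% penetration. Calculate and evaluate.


Penetration = 87.6%
Meets target: Yes

Penetration = 2.19 / 2.5 x 100 = 87.6%
Target: 52%
Meets target: Yes


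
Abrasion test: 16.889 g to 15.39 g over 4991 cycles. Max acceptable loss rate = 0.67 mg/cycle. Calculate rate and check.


Rate = 0.300 mg/cycle
Passes: Yes

Loss = 16.889 - 15.39 = 1.499 g
Rate = 1.499 g / 4991 cycles x 1000 = 0.300 mg/cycle
Max = 0.67 mg/cycle
Passes: Yes


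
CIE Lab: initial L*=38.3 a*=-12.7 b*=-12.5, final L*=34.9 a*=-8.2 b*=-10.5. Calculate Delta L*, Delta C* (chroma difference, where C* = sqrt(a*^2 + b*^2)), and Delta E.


Delta L* = 34.9 - 38.3 = -3.4
C1* = sqrt((-12.7)^2 + (-12.5)^2) = 17.820
C2* = sqrt((-8.2)^2 + (-10.5)^2) = 13.323
Delta C* = 13.323 - 17.820 = -4.50
Delta E = sqrt((-3.4)^2 + (4.5)^2 + (2.0)^2) = 5.98


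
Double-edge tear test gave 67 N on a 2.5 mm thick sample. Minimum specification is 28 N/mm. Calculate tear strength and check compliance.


Tear strength = 67 / 2.5 = 26.8 N/mm
Required minimum = 28 N/mm
Compliant: No


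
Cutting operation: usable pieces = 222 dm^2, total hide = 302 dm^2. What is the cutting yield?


73.5%

Yield = usable / total x 100
Yield = 222 / 302 x 100 = 73.5%


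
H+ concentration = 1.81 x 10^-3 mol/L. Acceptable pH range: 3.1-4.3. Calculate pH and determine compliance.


pH = -log10(1.81 x 10^-3) = 2.74
Range: 3.1 to 4.3
Compliant: No


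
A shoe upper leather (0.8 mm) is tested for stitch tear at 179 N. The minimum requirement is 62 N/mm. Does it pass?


STS = 223.8 N/mm
Passes: Yes


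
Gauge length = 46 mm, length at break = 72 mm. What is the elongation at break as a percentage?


Extension = 72 - 46 = 26 mm
Elongation = 26 / 46 x 100 = 56.5%


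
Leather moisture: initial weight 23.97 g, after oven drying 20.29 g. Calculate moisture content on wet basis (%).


15.4%

Moisture = 23.97 - 20.29 = 3.68 g
MC = 3.68 / 23.97 x 100 = 15.4%


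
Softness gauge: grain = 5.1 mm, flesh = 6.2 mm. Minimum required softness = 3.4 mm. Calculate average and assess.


Average softness = 5.65 mm
Meets requirement: Yes

Average = (5.1 + 6.2) / 2 = 5.65 mm
Minimum = 3.4 mm
Meets requirement: Yes


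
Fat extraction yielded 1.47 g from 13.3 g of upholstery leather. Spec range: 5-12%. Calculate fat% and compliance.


Fat content = 11.1%
Compliant: Yes

Fat% = 1.47 / 13.3 x 100 = 11.1%
Spec range: 5-12%
Compliant: Yes


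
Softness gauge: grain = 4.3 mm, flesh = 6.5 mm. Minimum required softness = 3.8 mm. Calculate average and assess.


Average softness = 5.40 mm
Meets requirement: Yes


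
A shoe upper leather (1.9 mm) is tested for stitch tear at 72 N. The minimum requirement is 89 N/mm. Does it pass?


STS = 72 / 1.9 = 37.9 N/mm
Minimum required: 89 N/mm
Passes: No


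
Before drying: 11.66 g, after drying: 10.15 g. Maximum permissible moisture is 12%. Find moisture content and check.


Moisture content = 13.0%
Acceptable: No

MC = (11.66 - 10.15) / 11.66 x 100 = 13.0%
Maximum: 12%
Acceptable: No


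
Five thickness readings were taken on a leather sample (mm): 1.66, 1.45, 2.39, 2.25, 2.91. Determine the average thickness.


Sum = 1.66 + 1.45 + 2.39 + 2.25 + 2.91 = 10.66
Average = 10.66 / 5 = 2.13 mm


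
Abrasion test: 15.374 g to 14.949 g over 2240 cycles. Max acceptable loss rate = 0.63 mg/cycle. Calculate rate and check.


Loss = 15.374 - 14.949 = 0.425 g
Rate = 0.425 g / 2240 cycles x 1000 = 0.190 mg/cycle
Max = 0.63 mg/cycle
Passes: Yes


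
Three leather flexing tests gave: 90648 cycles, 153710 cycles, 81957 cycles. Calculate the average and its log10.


Average = (90648 + 153710 + 81957) / 3 = 108772 cycles
log10(108772) = 5.04


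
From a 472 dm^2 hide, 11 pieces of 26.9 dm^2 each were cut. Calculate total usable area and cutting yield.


Usable area = 295.9 dm^2
Yield = 62.7%


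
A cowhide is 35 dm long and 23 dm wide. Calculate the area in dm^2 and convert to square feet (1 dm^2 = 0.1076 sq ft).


Area = 35 x 23 = 805 dm^2
Conversion: 805 x 0.1076 = 86.62 sq ft


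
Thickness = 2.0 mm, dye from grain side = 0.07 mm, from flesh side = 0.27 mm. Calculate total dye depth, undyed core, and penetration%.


Total dyed = 0.34 mm
Undyed core = 1.66 mm
Penetration = 17.0%

Total dyed = 0.07 + 0.27 = 0.34 mm
Undyed core = 2.0 - 0.34 = 1.66 mm
Penetration = 0.34 / 2.0 x 100 = 17.0%


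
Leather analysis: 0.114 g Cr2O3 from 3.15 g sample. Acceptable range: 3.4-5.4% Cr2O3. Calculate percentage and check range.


Cr2O3 = 3.62%
Within range: Yes

Cr2O3% = 0.114 / 3.15 x 100 = 3.62%
Acceptable range: 3.4 to 5.4%
Within range: Yes


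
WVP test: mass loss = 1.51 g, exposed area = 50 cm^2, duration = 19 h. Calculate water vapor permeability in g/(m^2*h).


WVP = mass_loss / (area x time) x 10000
WVP = 1.51 / (50 x 19) x 10000
WVP = 1.51 / 950 x 10000 = 15.89 g/(m^2*h)


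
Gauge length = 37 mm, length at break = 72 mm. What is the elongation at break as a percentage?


Extension = 72 - 37 = 35 mm
Elongation = 35 / 37 x 100 = 94.6%


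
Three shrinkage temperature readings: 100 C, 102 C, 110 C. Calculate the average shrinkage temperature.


104.0 C


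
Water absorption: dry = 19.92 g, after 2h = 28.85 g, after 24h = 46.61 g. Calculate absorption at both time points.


WA (2h) = (28.85 - 19.92) / 19.92 x 100 = 44.8%
WA (24h) = (46.61 - 19.92) / 19.92 x 100 = 134.0%


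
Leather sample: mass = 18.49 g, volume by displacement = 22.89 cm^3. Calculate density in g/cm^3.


Density = mass / volume
Density = 18.49 / 22.89 = 0.808 g/cm^3


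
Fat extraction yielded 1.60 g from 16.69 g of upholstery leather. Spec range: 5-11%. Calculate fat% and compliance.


Fat content = 9.6%
Compliant: Yes

Fat% = 1.60 / 16.69 x 100 = 9.6%
Spec range: 5-11%
Compliant: Yes


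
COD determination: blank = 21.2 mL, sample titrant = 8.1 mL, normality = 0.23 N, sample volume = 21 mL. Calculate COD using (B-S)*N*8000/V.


1147.8 mg/L

COD = (21.2 - 8.1) x 0.23 x 8000 / 21
COD = 13.1 x 0.23 x 8000 / 21
COD = 1147.8 mg/L


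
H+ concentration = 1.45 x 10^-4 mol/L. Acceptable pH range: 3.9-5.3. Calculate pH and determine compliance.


pH = -log10(1.45 x 10^-4) = 3.84
Range: 3.9 to 5.3
Compliant: No


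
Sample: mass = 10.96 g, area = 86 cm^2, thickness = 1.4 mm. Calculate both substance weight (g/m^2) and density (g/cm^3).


Substance weight = 1274.4 g/m^2
Density = 0.910 g/cm^3


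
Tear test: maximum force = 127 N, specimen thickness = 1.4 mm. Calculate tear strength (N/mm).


Tear strength = force / thickness
Tear = 127 / 1.4 = 90.7 N/mm


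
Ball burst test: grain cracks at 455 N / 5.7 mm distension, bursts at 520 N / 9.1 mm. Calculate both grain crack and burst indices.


Crack index = 455 / 5.7 = 79.8 N/mm
Burst index = 520 / 9.1 = 57.1 N/mm


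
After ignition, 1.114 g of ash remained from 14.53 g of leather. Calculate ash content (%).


7.67%


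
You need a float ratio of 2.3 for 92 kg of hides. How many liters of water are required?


211.6 L


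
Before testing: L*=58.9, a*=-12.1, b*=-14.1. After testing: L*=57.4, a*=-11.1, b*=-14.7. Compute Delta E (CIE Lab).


dL = 57.4 - 58.9 = -1.5
da = -11.1 - (-12.1) = 1.0
db = -14.7 - (-14.1) = -0.6
dE = sqrt((-1.5)^2 + (1.0)^2 + (-0.6)^2) = 1.90


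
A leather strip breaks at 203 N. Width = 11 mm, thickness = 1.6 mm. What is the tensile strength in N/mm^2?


11.53 N/mm^2


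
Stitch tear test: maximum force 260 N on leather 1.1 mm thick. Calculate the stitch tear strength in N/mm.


236.4 N/mm

Stitch tear strength = force / thickness
STS = 260 / 1.1 = 236.4 N/mm


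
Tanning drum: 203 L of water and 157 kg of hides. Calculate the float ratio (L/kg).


1.3

Float ratio = water / hide weight
Ratio = 203 / 157 = 1.3


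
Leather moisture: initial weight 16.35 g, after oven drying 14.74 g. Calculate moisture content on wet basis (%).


9.8%

Moisture = 16.35 - 14.74 = 1.61 g
MC = 1.61 / 16.35 x 100 = 9.8%


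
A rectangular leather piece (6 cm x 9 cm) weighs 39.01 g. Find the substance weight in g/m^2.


Area = 6 x 9 = 54 cm^2
SW = 39.01 / 54 x 10000 = 7224.1 g/m^2


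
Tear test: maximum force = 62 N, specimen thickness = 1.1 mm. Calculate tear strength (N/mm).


Tear strength = force / thickness
Tear = 62 / 1.1 = 56.4 N/mm


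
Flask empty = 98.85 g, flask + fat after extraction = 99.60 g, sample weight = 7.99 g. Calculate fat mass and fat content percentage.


Fat mass = 0.75 g
Fat content = 9.4%

Fat mass = 99.60 - 98.85 = 0.75 g
Fat% = 0.75 / 7.99 x 100 = 9.4%


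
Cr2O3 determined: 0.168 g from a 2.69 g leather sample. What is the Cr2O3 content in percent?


6.25%

Cr2O3% = 0.168 / 2.69 x 100
Cr2O3% = 6.25%


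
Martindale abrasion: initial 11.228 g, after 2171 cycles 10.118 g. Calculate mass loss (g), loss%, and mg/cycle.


Loss = 11.228 - 10.118 = 1.110 g
Loss% = 1.110 / 11.228 x 100 = 9.89%
Rate = 1.110 / 2171 x 1000 = 0.511 mg/cycle


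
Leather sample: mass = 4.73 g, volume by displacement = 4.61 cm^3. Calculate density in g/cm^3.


Density = mass / volume
Density = 4.73 / 4.61 = 1.026 g/cm^3


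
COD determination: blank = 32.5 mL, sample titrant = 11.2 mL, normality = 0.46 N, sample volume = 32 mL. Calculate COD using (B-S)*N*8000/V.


COD = (32.5 - 11.2) x 0.46 x 8000 / 32
COD = 21.3 x 0.46 x 8000 / 32
COD = 2449.5 mg/L


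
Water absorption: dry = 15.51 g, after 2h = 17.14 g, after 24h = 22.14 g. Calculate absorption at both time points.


WA (2h) = (17.14 - 15.51) / 15.51 x 100 = 10.5%
WA (24h) = (22.14 - 15.51) / 15.51 x 100 = 42.7%


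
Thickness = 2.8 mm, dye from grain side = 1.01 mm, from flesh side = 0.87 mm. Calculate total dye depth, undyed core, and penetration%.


Total dyed = 1.88 mm
Undyed core = 0.92 mm
Penetration = 67.1%

Total dyed = 1.01 + 0.87 = 1.88 mm
Undyed core = 2.8 - 1.88 = 0.92 mm
Penetration = 1.88 / 2.8 x 100 = 67.1%


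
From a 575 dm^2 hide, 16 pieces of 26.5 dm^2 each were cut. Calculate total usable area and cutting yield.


Total usable = 16 x 26.5 = 424.0 dm^2
Yield = 424.0 / 575 x 100 = 73.7%


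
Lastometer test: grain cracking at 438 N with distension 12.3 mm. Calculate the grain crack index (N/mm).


Grain crack index = force / distension
Index = 438 / 12.3 = 35.6 N/mm


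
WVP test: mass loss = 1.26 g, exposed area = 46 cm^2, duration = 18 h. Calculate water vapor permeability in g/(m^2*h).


15.22 g/(m^2*h)

WVP = mass_loss / (area x time) x 10000
WVP = 1.26 / (46 x 18) x 10000
WVP = 1.26 / 828 x 10000 = 15.22 g/(m^2*h)


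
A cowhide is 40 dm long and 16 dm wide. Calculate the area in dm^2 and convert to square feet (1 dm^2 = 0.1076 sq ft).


640 dm^2
68.86 sq ft

Area = 40 x 16 = 640 dm^2
Conversion: 640 x 0.1076 = 68.86 sq ft
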